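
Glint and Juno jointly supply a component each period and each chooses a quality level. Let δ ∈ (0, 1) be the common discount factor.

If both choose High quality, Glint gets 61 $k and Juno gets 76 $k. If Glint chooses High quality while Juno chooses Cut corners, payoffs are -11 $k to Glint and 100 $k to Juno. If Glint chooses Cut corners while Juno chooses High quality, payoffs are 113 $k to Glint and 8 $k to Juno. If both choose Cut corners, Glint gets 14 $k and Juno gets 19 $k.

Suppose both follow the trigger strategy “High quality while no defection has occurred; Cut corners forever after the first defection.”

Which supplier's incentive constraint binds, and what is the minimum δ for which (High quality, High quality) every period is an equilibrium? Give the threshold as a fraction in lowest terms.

Glint's threshold: (113−61)/(113−14) = 52/99.
Juno's threshold: (100−76)/(100−19) = 8/27.
52/99 > 8/27, so Glint binds and δ* = 52/99.

Glint; δ ≥ 52/99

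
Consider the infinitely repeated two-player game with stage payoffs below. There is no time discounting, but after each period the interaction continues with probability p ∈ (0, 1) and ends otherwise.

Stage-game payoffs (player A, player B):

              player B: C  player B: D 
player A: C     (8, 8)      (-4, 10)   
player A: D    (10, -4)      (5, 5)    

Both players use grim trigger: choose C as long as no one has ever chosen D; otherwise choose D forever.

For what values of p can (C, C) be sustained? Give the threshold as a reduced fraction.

With no time discounting, the continuation probability p plays the role of the discount factor.
Grim-trigger IC: 8/(1−p) ≥ 10 + 5p/(1−p) ⇒ p ≥ (10−8)/(10−5) = 2/5.

2/5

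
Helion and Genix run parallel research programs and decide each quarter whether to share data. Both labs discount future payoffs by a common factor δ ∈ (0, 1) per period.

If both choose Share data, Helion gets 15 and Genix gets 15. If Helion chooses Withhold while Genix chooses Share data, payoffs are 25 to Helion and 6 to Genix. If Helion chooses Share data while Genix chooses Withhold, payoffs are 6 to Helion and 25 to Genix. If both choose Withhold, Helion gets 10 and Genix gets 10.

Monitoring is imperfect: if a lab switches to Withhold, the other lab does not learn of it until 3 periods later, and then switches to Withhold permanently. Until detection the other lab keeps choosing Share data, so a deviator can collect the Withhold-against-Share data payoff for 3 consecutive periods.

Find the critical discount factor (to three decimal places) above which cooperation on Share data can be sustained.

A deviator earns 25 for 3 periods, then 10 forever; cooperating earns 15 forever. Multiplying the IC by (1−δ):
15 ≥ 25(1−δ^3) + 10δ^3, so 15·δ^3 ≥ 10 and δ^3 ≥ 2/3.
δ ≥ (2/3)^(1/3) ≈ 0.874.

0.874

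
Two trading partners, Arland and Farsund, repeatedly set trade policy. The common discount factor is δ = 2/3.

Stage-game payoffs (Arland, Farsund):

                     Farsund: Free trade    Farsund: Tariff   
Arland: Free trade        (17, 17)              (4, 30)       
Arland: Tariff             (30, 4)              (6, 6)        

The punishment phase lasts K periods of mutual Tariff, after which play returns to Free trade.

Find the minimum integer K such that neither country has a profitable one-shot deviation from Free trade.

3

Need Σ_{k=1}^{K} δ^k ≥ (30−17)/(17−6) = 1.1818 at δ = 2/3.
At K = 2 the sum is 1.1111 < 1.1818; at K = 3 it is 1.4074 ≥ 1.1818.
So the minimum punishment length is K = 3.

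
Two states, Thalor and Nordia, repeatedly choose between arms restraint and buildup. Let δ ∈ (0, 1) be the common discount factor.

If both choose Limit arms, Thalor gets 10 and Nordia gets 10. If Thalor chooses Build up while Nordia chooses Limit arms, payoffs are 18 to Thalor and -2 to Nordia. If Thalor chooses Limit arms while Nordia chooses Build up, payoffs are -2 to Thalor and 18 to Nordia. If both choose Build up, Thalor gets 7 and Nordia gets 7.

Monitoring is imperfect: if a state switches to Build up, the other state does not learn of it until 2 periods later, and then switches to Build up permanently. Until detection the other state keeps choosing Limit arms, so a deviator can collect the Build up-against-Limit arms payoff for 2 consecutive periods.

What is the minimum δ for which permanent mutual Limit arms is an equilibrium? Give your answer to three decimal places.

A deviator earns 18 for 2 periods, then 7 forever; cooperating earns 10 forever. Multiplying the IC by (1−δ):
10 ≥ 18(1−δ^2) + 7δ^2, so 11·δ^2 ≥ 8 and δ^2 ≥ 8/11.
δ ≥ (8/11)^(1/2) ≈ 0.853.

0.853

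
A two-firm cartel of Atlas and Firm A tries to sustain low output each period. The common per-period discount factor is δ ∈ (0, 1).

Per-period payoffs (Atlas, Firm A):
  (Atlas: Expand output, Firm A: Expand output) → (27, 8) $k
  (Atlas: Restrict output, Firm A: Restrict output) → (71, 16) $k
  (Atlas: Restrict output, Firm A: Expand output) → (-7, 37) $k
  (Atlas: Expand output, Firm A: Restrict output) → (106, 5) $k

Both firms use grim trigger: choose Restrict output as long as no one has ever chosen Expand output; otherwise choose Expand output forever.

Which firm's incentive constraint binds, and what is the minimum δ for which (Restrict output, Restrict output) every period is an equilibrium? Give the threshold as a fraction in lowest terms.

Firm A; δ ≥ 21/29

For Atlas: deviation gain 106−71 = 35, per-period punishment loss 71−27 = 44. IC gives δ ≥ 35/79.
For Firm A: gain 21, loss 8 per period, so δ ≥ 21/29.
The tighter constraint is Firm A's, so cooperation needs δ ≥ 21/29.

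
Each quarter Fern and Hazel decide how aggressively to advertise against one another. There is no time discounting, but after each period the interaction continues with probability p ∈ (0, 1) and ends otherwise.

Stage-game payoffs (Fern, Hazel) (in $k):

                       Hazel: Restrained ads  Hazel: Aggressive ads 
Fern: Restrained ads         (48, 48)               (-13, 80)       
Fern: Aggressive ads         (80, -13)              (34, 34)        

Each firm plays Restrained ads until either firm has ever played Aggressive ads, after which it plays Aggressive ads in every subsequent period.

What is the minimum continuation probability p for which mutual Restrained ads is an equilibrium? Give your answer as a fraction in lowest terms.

Expected cooperation value is 48 + p·48 + p²·48 + … = 48/(1−p); deviation gives 80 + p·34/(1−p).
48 ≥ 80(1−p) + 34p ⇒ 46p ≥ 32 ⇒ p ≥ 32/46 = 16/23.

16/23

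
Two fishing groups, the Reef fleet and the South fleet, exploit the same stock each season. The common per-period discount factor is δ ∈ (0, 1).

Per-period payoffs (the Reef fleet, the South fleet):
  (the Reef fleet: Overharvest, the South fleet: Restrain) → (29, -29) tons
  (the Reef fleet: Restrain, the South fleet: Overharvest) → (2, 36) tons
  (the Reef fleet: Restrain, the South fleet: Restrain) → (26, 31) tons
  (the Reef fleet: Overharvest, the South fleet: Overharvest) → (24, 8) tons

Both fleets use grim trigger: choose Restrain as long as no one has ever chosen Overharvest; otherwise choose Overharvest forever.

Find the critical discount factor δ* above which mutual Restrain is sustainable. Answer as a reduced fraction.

3/5

For the Reef fleet: deviation gain 29−26 = 3, per-period punishment loss 26−24 = 2. IC gives δ ≥ 3/5.
For the South fleet: gain 5, loss 23 per period, so δ ≥ 5/28.
The tighter constraint is the Reef fleet's, so cooperation needs δ ≥ 3/5.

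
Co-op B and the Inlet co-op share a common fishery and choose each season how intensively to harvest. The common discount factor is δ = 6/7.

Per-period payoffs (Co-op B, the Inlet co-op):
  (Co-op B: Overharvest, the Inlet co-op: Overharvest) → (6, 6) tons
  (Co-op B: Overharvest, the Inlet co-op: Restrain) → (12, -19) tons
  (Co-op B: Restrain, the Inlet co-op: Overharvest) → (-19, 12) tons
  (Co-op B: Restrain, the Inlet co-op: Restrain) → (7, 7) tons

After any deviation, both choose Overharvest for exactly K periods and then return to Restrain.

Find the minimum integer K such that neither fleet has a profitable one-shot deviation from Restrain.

12

Need Σ_{k=1}^{K} δ^k ≥ (12−7)/(7−6) = 5.0000 at δ = 6/7.
At K = 11 the sum is 4.8991 < 5.0000; at K = 12 it is 5.0564 ≥ 5.0000.
So the minimum punishment length is K = 12.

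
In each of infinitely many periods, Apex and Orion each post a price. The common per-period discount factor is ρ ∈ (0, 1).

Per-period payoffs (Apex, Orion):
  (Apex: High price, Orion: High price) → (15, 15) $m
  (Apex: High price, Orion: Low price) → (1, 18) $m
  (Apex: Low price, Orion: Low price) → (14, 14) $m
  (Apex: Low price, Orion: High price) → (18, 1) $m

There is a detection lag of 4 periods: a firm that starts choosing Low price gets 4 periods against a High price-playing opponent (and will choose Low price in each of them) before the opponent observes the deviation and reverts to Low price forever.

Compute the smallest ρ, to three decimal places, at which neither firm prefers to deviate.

0.931

Deviating for the 4 undetected periods gains 18−15 = 3 per period over cooperation, then loses 15−14 = 1 per period forever once punishment starts.
Gain: 3(1 + ρ + … + ρ^3); loss: 1·ρ^4/(1−ρ).
No profitable deviation ⇔ 3(1−ρ^4) ≤ 1·ρ^4, i.e. ρ^4 ≥ 3/(3+1) = 3/4.
Hence ρ ≥ (3/4)^(1/4) ≈ 0.931.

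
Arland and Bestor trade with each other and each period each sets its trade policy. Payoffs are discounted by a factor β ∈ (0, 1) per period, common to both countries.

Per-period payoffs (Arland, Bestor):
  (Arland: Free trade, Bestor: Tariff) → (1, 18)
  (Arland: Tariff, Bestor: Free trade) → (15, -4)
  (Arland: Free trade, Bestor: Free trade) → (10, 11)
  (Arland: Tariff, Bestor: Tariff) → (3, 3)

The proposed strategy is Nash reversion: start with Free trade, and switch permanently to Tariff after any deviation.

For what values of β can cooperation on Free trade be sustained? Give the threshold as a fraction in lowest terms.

For Arland: deviation gain 15−10 = 5, per-period punishment loss 10−3 = 7. IC gives β ≥ 5/12.
For Bestor: gain 7, loss 8 per period, so β ≥ 7/15.
The tighter constraint is Bestor's, so cooperation needs β ≥ 7/15.

7/15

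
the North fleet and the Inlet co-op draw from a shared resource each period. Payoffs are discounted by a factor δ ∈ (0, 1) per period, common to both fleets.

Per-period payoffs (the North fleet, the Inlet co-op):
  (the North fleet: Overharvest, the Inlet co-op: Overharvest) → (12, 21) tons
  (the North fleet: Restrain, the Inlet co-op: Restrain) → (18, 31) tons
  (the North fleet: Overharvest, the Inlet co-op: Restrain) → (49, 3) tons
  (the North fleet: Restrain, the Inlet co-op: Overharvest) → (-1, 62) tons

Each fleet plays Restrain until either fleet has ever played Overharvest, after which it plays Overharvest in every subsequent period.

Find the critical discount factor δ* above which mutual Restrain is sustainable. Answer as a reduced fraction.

For the North fleet: deviation gain 49−18 = 31, per-period punishment loss 18−12 = 6. IC gives δ ≥ 31/37.
For the Inlet co-op: gain 31, loss 10 per period, so δ ≥ 31/41.
The tighter constraint is the North fleet's, so cooperation needs δ ≥ 31/37.

31/37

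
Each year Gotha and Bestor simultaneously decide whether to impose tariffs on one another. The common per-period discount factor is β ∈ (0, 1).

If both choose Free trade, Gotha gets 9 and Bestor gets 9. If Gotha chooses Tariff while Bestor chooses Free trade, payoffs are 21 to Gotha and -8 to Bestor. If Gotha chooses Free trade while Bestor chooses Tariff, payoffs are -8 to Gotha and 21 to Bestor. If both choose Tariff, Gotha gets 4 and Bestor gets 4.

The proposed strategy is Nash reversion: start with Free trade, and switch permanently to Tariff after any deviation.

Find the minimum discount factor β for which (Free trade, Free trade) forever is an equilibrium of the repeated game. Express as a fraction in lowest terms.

12/17

One-period gain from deviating is 21 − 9 = 12. The loss is 9 − 4 = 5 in every subsequent period, with present value 5·β/(1−β).
Deviation is unprofitable when 5·β/(1−β) ≥ 12, i.e. β/(1−β) ≥ 12/5.
Equivalently β ≥ 12/(12+5) = 12/17.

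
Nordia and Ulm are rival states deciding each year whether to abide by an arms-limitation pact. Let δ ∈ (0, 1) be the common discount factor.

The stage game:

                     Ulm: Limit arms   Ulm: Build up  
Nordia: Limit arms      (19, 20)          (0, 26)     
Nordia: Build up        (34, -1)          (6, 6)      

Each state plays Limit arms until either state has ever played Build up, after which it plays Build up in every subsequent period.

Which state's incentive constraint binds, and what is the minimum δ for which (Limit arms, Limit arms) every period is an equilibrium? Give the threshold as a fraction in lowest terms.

Nordia's threshold: (34−19)/(34−6) = 15/28.
Ulm's threshold: (26−20)/(26−6) = 3/10.
15/28 > 3/10, so Nordia binds and δ* = 15/28.

Nordia; δ ≥ 15/28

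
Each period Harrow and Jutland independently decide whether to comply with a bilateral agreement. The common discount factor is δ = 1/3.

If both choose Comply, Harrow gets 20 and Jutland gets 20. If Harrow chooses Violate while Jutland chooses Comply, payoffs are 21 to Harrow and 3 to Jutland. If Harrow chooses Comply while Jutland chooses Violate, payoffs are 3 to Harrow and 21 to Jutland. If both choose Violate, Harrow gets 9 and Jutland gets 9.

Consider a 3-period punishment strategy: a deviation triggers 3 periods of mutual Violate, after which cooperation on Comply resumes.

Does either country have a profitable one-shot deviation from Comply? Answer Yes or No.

No

Comparing payoff streams over the 4 periods until play realigns: cooperate → 20(1+δ+…+δ^3); deviate → 21 + 9(δ+…+δ^3).
Cooperation is sustained iff (20−9)(δ+…+δ^3) ≥ 21−20.
δ+…+δ^3 = 1/3·(1−(1/3)^3)/(1−1/3) = 0.4815, and (21−20)/(20−9) = 0.0909.
0.4815 ≥ 0.0909, so cooperation is sustainable.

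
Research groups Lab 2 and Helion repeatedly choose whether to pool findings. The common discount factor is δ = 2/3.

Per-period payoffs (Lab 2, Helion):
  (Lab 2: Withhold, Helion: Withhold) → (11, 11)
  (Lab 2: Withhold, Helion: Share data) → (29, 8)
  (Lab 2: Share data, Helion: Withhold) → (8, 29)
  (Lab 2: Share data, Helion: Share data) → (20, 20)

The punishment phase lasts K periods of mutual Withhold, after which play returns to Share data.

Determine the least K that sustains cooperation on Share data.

2

IC: δ(1−δ^K)/(1−δ) ≥ (29−20)/(20−11) = 1.
With δ = 2/3: need 1 − δ^K ≥ 1·(1−2/3)/(2/3), i.e. δ^K ≤ 0.5000.
Since (2/3)^1 = 0.6667 and (2/3)^2 = 0.4444, the smallest such K is 2.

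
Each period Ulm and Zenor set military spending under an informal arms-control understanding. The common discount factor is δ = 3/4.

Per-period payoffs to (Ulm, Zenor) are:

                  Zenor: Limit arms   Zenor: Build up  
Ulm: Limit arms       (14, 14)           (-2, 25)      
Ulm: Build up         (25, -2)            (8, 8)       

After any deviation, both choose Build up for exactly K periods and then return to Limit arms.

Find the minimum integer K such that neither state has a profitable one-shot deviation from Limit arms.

4

Need Σ_{k=1}^{K} δ^k ≥ (25−14)/(14−8) = 1.8333 at δ = 3/4.
At K = 3 the sum is 1.7344 < 1.8333; at K = 4 it is 2.0508 ≥ 1.8333.
So the minimum punishment length is K = 4.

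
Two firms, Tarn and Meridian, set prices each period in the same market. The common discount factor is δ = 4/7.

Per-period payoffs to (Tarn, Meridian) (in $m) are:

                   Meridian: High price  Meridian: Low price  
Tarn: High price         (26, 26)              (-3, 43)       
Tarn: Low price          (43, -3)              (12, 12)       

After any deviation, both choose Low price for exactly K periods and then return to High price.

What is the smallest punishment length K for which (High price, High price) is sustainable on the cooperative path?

5

IC: δ(1−δ^K)/(1−δ) ≥ (43−26)/(26−12) = 17/14.
With δ = 4/7: need 1 − δ^K ≥ 17/14·(1−4/7)/(4/7), i.e. δ^K ≤ 0.0893.
Since (4/7)^4 = 0.1066 and (4/7)^5 = 0.0609, the smallest such K is 5.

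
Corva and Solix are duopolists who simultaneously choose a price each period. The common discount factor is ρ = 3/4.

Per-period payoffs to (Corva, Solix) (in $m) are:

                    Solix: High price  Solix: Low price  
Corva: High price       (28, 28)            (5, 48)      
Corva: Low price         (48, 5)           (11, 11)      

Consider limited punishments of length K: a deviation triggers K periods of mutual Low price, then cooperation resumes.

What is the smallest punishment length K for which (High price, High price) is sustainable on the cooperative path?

No profitable deviation requires (28−11)(ρ+…+ρ^K) ≥ 48−28, i.e. ρ+…+ρ^K ≥ 20/17 ≈ 1.1765.
With ρ = 3/4, the partial sums are K=1: 0.7500, K=2: 1.3125.
K = 2 is the first length at which the sum reaches 1.1765.

2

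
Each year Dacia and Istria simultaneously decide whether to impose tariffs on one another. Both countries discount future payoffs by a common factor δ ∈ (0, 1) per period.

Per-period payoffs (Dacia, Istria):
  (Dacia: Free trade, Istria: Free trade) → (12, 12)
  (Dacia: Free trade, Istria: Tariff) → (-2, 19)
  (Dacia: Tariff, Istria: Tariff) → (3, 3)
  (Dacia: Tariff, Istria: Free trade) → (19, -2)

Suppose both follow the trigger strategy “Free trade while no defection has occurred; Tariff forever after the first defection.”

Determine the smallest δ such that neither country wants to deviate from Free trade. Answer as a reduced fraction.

7/16

One-period gain from deviating is 19 − 12 = 7. The loss is 12 − 3 = 9 in every subsequent period, with present value 9·δ/(1−δ).
Deviation is unprofitable when 9·δ/(1−δ) ≥ 7, i.e. δ/(1−δ) ≥ 7/9.
Equivalently δ ≥ 7/(7+9) = 7/16.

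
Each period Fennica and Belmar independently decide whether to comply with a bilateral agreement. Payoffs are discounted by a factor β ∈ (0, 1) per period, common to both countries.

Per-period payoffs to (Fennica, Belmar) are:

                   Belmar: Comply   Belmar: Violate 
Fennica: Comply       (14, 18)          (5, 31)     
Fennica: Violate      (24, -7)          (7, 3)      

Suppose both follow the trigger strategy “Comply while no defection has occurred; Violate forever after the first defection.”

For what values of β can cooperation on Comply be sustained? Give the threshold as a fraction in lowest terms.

Fennica: cooperation gives 14 each period; deviation gives 24 once then 7 forever.
  14/(1−β) ≥ 24 + 7β/(1−β) ⇒ β ≥ 10/17.
Belmar: cooperation gives 18 each period; deviation gives 31 once then 3 forever.
  β ≥ 13/28.
Both must hold, so the binding constraint is Fennica's: β ≥ 10/17.

10/17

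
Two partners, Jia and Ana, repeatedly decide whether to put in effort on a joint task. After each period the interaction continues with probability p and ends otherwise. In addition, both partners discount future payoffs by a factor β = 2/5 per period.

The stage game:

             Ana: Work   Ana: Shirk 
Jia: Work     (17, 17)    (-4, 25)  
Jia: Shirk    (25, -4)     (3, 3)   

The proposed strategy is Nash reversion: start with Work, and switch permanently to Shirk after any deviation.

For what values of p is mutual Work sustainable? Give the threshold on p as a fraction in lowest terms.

10/11

With continuation probability p and discount β, the effective per-period discount factor is βp.
Grim-trigger IC: βp ≥ (25−17)/(25−3) = 4/11.
So p ≥ (4/11)/(2/5) = 10/11.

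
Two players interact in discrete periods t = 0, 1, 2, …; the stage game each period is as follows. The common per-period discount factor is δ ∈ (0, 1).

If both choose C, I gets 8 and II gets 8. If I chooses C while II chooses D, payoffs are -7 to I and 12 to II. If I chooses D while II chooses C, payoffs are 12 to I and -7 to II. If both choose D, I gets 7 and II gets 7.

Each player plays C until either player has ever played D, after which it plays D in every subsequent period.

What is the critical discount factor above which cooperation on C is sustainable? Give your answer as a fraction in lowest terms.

Under grim trigger the critical discount factor is (T−C)/(T−P) with T = 12, C = 8, P = 7.
δ* = (12−8)/(12−7) = 4/5.

4/5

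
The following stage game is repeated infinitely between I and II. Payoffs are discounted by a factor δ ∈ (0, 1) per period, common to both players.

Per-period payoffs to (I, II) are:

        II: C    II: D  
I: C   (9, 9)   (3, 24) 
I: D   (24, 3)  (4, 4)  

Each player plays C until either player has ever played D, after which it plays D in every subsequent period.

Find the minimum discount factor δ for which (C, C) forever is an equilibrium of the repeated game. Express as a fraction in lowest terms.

3/4

One-period gain from deviating is 24 − 9 = 15. The loss is 9 − 4 = 5 in every subsequent period, with present value 5·δ/(1−δ).
Deviation is unprofitable when 5·δ/(1−δ) ≥ 15, i.e. δ/(1−δ) ≥ 3.
Equivalently δ ≥ 15/(15+5) = 3/4.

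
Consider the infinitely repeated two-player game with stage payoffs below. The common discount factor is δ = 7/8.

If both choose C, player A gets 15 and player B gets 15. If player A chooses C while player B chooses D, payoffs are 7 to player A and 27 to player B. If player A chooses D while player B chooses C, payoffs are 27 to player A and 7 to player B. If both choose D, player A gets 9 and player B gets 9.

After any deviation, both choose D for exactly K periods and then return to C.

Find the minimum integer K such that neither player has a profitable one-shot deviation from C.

3

Need Σ_{k=1}^{K} δ^k ≥ (27−15)/(15−9) = 2.0000 at δ = 7/8.
At K = 2 the sum is 1.6406 < 2.0000; at K = 3 it is 2.3105 ≥ 2.0000.
So the minimum punishment length is K = 3.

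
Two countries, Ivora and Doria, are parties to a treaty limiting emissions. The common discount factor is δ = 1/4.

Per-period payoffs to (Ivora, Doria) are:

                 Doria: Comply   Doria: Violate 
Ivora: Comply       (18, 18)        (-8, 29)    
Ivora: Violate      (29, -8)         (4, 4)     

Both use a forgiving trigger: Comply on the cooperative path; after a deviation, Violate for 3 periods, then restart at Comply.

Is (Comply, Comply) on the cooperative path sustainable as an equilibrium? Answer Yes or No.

No

IC: δ+…+δ^3 ≥ (29−18)/(18−4) = 11/14.
At δ = 1/4: partial sum = 0.3281 < 0.7857. Cooperation not sustainable.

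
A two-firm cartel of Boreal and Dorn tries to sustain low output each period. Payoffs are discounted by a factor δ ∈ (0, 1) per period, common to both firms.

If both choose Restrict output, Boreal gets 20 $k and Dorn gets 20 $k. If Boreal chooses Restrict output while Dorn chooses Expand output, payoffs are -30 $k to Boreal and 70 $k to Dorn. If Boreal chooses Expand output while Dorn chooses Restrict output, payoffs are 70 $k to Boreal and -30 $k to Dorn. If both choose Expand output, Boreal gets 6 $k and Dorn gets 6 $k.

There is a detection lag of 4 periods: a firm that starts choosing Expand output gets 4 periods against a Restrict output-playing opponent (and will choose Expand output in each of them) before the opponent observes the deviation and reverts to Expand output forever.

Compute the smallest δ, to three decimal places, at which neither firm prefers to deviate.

0.940

A deviator earns 70 for 4 periods, then 6 forever; cooperating earns 20 forever. Multiplying the IC by (1−δ):
20 ≥ 70(1−δ^4) + 6δ^4, so 64·δ^4 ≥ 50 and δ^4 ≥ 25/32.
δ ≥ (25/32)^(1/4) ≈ 0.940.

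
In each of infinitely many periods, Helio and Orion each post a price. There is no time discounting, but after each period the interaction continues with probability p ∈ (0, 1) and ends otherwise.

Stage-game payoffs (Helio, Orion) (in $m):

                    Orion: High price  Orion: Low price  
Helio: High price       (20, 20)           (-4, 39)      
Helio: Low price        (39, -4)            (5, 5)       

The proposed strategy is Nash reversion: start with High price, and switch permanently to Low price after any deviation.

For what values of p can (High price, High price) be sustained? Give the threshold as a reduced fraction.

Expected cooperation value is 20 + p·20 + p²·20 + … = 20/(1−p); deviation gives 39 + p·5/(1−p).
20 ≥ 39(1−p) + 5p ⇒ 34p ≥ 19 ⇒ p ≥ 19/34.

19/34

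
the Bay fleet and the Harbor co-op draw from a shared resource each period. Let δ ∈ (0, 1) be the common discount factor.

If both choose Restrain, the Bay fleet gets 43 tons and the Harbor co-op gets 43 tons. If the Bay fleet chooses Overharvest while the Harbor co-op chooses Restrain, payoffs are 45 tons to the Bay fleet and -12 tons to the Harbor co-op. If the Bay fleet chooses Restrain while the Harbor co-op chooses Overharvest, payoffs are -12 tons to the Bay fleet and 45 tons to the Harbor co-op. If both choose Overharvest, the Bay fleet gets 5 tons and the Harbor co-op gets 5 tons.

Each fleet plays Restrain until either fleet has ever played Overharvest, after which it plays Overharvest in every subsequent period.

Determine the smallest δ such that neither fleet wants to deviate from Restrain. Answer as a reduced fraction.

Under grim trigger the critical discount factor is (T−C)/(T−P) with T = 45, C = 43, P = 5.
δ* = (45−43)/(45−5) = 2/40 = 1/20.

1/20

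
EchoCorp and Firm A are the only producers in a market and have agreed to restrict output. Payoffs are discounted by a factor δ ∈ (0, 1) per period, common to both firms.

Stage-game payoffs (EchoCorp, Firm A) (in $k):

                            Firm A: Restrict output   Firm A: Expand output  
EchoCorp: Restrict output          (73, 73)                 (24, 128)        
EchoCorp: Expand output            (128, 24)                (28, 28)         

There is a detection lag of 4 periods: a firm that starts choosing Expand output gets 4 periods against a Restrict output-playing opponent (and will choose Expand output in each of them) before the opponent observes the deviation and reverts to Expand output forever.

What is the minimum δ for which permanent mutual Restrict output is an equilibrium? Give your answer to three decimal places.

0.861

The best deviation is to choose Expand output for all 4 undetected periods, earning 128 each, then 28 forever once detected.
Deviation value: 128(1−δ^4)/(1−δ) + 28δ^4/(1−δ); cooperation value: 73/(1−δ).
IC: 73 ≥ 128(1−δ^4) + 28δ^4 = 128 − 100δ^4.
So δ^4 ≥ 55/100 = 11/20, giving δ ≥ (11/20)^(1/4) ≈ 0.861.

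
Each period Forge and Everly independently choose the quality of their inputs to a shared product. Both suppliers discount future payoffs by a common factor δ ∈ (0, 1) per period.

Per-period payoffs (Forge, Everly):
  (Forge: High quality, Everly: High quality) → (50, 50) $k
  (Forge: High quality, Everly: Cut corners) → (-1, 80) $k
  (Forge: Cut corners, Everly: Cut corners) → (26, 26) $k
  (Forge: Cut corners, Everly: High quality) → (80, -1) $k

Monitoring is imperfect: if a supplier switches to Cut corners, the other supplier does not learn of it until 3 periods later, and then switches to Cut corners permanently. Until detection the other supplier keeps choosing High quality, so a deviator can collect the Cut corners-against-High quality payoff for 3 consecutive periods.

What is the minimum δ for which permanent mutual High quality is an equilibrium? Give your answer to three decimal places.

A deviator earns 80 for 3 periods, then 26 forever; cooperating earns 50 forever. Multiplying the IC by (1−δ):
50 ≥ 80(1−δ^3) + 26δ^3, so 54·δ^3 ≥ 30 and δ^3 ≥ 5/9.
δ ≥ (5/9)^(1/3) ≈ 0.822.

0.822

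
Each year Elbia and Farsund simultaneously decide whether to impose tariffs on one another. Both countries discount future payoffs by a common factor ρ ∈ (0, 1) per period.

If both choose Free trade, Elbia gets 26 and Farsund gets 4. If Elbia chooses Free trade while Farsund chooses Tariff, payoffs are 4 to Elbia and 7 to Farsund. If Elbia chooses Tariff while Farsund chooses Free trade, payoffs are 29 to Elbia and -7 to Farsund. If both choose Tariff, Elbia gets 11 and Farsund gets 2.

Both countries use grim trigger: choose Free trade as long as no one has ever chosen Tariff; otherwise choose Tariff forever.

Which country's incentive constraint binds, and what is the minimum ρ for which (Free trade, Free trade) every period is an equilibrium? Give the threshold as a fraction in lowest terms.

Elbia's threshold: (29−26)/(29−11) = 1/6.
Farsund's threshold: (7−4)/(7−2) = 3/5.
1/6 < 3/5, so Farsund binds and ρ* = 3/5.

Farsund; ρ ≥ 3/5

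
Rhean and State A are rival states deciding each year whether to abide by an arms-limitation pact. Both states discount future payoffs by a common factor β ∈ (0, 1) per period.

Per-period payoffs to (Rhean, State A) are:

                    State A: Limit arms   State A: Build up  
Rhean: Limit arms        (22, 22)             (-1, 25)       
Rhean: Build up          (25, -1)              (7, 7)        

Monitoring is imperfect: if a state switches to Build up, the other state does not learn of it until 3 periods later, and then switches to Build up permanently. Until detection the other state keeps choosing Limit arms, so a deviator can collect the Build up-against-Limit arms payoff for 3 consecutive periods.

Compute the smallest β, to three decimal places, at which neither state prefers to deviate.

0.550

A deviator earns 25 for 3 periods, then 7 forever; cooperating earns 22 forever. Multiplying the IC by (1−β):
22 ≥ 25(1−β^3) + 7β^3, so 18·β^3 ≥ 3 and β^3 ≥ 1/6.
β ≥ (1/6)^(1/3) ≈ 0.550.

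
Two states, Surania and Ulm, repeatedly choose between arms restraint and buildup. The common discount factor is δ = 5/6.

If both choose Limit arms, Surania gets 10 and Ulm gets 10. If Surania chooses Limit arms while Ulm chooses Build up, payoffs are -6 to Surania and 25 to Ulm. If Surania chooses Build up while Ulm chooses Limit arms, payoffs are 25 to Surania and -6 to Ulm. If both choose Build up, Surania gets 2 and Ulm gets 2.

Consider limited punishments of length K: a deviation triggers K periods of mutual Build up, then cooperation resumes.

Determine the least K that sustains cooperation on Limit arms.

3

IC: δ(1−δ^K)/(1−δ) ≥ (25−10)/(10−2) = 15/8.
With δ = 5/6: need 1 − δ^K ≥ 15/8·(1−5/6)/(5/6), i.e. δ^K ≤ 0.6250.
Since (5/6)^2 = 0.6944 and (5/6)^3 = 0.5787, the smallest such K is 3.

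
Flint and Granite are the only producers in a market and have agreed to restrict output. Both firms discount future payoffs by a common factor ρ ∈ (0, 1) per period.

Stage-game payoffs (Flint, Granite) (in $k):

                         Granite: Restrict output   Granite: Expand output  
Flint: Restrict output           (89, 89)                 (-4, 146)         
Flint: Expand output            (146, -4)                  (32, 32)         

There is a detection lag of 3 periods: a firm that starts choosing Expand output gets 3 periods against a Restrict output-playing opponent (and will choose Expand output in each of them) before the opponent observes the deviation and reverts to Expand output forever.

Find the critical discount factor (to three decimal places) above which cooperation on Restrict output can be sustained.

0.794

A deviator earns 146 for 3 periods, then 32 forever; cooperating earns 89 forever. Multiplying the IC by (1−ρ):
89 ≥ 146(1−ρ^3) + 32ρ^3, so 114·ρ^3 ≥ 57 and ρ^3 ≥ 1/2.
ρ ≥ (1/2)^(1/3) ≈ 0.794.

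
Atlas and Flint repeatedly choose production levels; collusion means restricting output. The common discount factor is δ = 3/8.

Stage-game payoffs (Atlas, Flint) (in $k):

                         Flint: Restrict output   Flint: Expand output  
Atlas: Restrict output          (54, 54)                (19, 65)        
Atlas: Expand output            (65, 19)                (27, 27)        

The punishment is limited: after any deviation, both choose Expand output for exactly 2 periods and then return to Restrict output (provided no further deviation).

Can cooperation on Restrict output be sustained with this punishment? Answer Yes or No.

A one-shot deviation gives 65 now, then 27 for 2 periods, then back to 54.
Gain from deviating: (65−54) today; loss: (54−27) in each of the next 2 periods.
No-deviation condition: (54−27)(δ+…+δ^2) ≥ 65−54, i.e. δ+…+δ^2 ≥ 11/27.
At δ = 3/8: δ+…+δ^2 = 0.5156 ≥ 0.4074.
So cooperation is sustainable.

Yes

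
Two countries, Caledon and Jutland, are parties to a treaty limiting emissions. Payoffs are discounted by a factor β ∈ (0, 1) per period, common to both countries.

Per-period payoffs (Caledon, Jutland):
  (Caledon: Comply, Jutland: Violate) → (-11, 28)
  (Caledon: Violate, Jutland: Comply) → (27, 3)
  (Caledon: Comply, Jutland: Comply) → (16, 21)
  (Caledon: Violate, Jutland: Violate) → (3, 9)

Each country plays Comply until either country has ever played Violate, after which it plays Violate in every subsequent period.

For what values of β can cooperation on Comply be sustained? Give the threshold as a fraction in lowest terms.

Caledon: cooperation gives 16 each period; deviation gives 27 once then 3 forever.
  16/(1−β) ≥ 27 + 3β/(1−β) ⇒ β ≥ 11/24.
Jutland: cooperation gives 21 each period; deviation gives 28 once then 9 forever.
  β ≥ 7/19.
Both must hold, so the binding constraint is Caledon's: β ≥ 11/24.

11/24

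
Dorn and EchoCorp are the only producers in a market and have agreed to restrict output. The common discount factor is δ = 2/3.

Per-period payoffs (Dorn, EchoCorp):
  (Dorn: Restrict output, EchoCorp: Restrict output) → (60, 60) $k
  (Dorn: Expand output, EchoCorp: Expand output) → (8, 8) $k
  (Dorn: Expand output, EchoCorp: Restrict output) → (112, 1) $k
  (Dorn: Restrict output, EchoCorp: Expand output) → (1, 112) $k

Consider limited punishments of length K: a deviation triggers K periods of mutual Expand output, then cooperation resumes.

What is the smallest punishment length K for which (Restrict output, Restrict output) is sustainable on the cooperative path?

2

Need Σ_{k=1}^{K} δ^k ≥ (112−60)/(60−8) = 1.0000 at δ = 2/3.
At K = 1 the sum is 0.6667 < 1.0000; at K = 2 it is 1.1111 ≥ 1.0000.
So the minimum punishment length is K = 2.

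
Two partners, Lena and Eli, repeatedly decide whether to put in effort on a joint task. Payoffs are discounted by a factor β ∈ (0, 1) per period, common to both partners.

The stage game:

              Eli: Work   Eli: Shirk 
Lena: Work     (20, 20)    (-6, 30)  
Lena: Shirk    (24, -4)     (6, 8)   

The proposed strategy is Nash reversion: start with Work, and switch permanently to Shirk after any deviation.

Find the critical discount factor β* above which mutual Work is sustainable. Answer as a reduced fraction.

5/11

For Lena: deviation gain 24−20 = 4, per-period punishment loss 20−6 = 14. IC gives β ≥ 4/18 = 2/9.
For Eli: gain 10, loss 12 per period, so β ≥ 10/22 = 5/11.
The tighter constraint is Eli's, so cooperation needs β ≥ 5/11.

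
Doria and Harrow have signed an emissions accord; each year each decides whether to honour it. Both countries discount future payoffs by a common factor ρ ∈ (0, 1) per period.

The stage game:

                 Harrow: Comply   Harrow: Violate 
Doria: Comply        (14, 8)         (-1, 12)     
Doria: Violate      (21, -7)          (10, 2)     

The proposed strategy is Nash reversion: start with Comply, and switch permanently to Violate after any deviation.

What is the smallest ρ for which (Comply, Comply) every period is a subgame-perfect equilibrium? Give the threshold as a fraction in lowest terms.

For Doria: deviation gain 21−14 = 7, per-period punishment loss 14−10 = 4. IC gives ρ ≥ 7/11.
For Harrow: gain 4, loss 6 per period, so ρ ≥ 4/10 = 2/5.
The tighter constraint is Doria's, so cooperation needs ρ ≥ 7/11.

7/11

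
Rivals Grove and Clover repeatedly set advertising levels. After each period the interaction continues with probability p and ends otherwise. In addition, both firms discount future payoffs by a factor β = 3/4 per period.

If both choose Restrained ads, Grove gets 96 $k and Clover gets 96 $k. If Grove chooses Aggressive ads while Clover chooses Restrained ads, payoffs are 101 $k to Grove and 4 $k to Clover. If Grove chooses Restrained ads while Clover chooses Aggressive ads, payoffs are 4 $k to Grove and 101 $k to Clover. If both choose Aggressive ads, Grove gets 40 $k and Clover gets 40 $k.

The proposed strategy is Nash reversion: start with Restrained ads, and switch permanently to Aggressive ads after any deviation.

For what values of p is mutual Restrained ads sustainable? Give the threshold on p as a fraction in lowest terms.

With continuation probability p and discount β, the effective per-period discount factor is βp.
Grim-trigger IC: βp ≥ (101−96)/(101−40) = 5/61.
So p ≥ (5/61)/(3/4) = 20/183.

20/183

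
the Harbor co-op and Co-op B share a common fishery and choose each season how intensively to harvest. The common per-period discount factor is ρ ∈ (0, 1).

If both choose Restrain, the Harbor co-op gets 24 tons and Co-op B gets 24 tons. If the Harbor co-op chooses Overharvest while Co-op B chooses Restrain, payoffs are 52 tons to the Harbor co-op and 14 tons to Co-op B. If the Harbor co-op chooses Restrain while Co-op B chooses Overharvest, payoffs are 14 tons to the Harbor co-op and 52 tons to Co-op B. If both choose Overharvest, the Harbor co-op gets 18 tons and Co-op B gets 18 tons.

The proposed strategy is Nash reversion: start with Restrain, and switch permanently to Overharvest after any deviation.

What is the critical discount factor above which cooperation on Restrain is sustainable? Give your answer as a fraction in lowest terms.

14/17

Under grim trigger the critical discount factor is (T−C)/(T−P) with T = 52, C = 24, P = 18.
ρ* = (52−24)/(52−18) = 28/34 = 14/17.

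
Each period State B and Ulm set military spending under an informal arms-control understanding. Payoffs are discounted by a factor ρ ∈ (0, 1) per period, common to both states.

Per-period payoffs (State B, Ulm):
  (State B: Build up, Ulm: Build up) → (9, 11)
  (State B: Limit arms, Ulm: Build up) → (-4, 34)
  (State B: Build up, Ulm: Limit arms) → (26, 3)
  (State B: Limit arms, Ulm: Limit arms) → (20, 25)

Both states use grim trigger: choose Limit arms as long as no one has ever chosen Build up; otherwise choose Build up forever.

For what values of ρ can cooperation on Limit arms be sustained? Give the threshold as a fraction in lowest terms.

9/23

State B's threshold: (26−20)/(26−9) = 6/17.
Ulm's threshold: (34−25)/(34−11) = 9/23.
6/17 < 9/23, so Ulm binds and ρ* = 9/23.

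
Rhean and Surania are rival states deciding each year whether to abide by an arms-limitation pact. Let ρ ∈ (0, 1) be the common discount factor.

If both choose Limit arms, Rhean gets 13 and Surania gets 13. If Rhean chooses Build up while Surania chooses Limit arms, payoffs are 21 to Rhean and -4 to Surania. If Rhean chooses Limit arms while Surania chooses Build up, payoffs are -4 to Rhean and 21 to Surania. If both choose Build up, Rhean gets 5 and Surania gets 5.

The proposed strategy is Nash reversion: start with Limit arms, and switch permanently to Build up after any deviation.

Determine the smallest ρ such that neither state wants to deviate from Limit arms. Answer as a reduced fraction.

13/(1−ρ) ≥ 21 + 5ρ/(1−ρ)
13 ≥ 21 − 16ρ
ρ ≥ 8/16 = 1/2.

1/2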